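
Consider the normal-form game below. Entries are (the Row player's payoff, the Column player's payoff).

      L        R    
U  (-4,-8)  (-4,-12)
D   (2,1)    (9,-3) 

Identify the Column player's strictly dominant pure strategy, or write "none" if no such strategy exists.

L vs R: U: -8>-12, D: 1>-3.
L strictly beats every other strategy against every opponent action, so it is strictly dominant.

L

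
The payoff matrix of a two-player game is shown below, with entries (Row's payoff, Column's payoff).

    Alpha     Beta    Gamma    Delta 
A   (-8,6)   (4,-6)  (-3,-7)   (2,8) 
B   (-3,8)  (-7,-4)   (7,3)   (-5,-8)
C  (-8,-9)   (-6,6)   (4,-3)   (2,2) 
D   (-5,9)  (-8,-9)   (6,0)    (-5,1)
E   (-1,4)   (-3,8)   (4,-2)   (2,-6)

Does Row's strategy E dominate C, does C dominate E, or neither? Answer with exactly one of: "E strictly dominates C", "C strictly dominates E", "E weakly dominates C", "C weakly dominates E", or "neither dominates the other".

E weakly dominates C

E's payoffs vs C's, by Column's action — Alpha: -1>-8, Beta: -3>-6, Gamma: 4=4, Delta: 2=2.
E is at least as good everywhere and strictly better somewhere (tied only at Gamma, Delta), so E weakly but not strictly dominates C.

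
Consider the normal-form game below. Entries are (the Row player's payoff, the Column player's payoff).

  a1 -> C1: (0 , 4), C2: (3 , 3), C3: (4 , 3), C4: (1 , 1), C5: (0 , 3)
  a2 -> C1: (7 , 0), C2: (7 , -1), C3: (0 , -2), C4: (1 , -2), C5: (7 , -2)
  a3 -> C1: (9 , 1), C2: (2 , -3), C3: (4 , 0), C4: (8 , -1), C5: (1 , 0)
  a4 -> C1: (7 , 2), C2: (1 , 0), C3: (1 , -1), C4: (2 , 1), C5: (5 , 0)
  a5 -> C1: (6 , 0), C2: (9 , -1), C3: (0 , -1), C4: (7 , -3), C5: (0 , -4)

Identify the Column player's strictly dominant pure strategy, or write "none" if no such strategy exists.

C1 vs C2: a1: 4>3, a2: 0>-1, a3: 1>-3, a4: 2>0, a5: 0>-1.
C1 vs C3: a1: 4>3, a2: 0>-2, a3: 1>0, a4: 2>-1, a5: 0>-1.
C1 vs C4: a1: 4>1, a2: 0>-2, a3: 1>-1, a4: 2>1, a5: 0>-3.
C1 vs C5: a1: 4>3, a2: 0>-2, a3: 1>0, a4: 2>0, a5: 0>-4.
C1 strictly beats every other strategy against every opponent action, so it is strictly dominant.

C1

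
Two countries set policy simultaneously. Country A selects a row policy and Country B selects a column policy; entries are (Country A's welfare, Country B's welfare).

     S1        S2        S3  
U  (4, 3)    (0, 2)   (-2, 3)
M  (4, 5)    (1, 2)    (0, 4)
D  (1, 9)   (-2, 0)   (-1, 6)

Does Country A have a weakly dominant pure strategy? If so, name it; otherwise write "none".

M

M vs U: S1: 4=4, S2: 1>0, S3: 0>-2.
M vs D: S1: 4>1, S2: 1>-2, S3: 0>-1.
M is at least as good as every other strategy against every opponent action, so it is weakly dominant.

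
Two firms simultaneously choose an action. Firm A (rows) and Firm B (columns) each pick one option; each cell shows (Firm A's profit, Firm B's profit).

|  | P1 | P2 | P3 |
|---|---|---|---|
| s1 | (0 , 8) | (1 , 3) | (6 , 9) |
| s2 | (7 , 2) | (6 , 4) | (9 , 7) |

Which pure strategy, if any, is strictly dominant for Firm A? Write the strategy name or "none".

s2 vs s1: P1: 7>0, P2: 6>1, P3: 9>6.
s2 strictly beats every other strategy against every opponent action, so it is strictly dominant.

s2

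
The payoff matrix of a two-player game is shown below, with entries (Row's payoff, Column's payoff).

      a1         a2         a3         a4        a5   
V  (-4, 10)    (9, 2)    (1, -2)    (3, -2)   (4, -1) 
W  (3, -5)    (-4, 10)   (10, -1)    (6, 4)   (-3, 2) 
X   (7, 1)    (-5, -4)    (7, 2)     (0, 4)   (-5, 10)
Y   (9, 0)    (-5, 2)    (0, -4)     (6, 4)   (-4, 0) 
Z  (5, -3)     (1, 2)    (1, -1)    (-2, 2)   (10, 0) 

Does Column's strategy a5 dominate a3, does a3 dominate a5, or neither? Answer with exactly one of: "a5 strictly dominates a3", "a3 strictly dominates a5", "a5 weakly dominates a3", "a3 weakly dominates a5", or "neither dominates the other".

a5 strictly dominates a3

a5's payoffs vs a3's, by Row's action — V: -1>-2, W: 2>-1, X: 10>2, Y: 0>-4, Z: 0>-1.
a5 gives a strictly higher payoff against every action of Row, so a5 strictly dominates a3.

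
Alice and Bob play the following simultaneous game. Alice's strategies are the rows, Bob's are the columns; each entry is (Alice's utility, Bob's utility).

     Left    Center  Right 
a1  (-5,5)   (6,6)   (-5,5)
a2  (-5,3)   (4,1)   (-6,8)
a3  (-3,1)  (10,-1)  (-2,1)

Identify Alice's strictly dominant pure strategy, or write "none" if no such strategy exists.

a3 vs a1: Left: -3>-5, Center: 10>6, Right: -2>-5.
a3 vs a2: Left: -3>-5, Center: 10>4, Right: -2>-6.
a3 strictly beats every other strategy against every opponent action, so it is strictly dominant.

a3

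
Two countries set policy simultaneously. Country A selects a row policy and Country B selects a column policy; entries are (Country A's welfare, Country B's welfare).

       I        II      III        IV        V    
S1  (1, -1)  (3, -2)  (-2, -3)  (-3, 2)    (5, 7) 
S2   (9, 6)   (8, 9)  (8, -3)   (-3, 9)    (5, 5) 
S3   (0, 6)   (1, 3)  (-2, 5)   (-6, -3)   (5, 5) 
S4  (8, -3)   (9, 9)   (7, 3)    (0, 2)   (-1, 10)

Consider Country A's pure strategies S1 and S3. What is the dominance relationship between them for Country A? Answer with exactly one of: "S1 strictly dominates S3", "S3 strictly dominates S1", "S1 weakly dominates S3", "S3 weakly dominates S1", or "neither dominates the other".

S1's payoffs vs S3's, by Country B's action — I: 1>0, II: 3>1, III: -2=-2, IV: -3>-6, V: 5=5.
S1 is at least as good everywhere and strictly better somewhere (tied only at III, V), so S1 weakly but not strictly dominates S3.

S1 weakly dominates S3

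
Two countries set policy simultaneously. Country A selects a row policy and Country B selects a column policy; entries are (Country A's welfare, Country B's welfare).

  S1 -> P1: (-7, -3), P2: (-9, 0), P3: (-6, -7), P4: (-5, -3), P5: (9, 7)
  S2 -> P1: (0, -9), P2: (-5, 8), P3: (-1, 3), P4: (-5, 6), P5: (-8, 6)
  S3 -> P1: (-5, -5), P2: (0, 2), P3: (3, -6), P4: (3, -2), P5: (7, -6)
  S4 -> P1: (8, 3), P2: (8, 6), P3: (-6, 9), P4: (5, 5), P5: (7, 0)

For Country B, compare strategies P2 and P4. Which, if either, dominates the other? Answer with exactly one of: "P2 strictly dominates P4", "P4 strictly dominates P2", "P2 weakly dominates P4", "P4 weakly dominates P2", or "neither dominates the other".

Compare P2 to P4 across every action of Country A: S1: 0>-3, S2: 8>6, S3: 2>-2, S4: 6>5.
P2 gives a strictly higher payoff against every action of Country A, so P2 strictly dominates P4.

P2 strictly dominates P4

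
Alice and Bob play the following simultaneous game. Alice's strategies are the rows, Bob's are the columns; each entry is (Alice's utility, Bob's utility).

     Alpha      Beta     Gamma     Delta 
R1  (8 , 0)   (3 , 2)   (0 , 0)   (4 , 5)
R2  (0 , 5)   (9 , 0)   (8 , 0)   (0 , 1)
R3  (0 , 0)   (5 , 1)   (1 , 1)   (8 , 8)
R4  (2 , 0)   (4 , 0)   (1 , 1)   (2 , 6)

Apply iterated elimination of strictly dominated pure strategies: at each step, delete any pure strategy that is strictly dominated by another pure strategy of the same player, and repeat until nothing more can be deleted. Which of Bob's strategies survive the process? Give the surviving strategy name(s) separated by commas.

Delta

Bob's strategy Beta is strictly dominated by Delta (R1: 5>2, R2: 1>0, R3: 8>1, R4: 6>0) and is removed.
Bob's strategy Gamma is strictly dominated by Delta (R1: 5>0, R2: 1>0, R3: 8>1, R4: 6>1) and is removed.
For Alice, R1 strictly dominates R2 on the remaining columns (Alpha: 8>0, Delta: 4>0); eliminate R2.
For Alice, R1 strictly dominates R4 on the remaining columns (Alpha: 8>2, Delta: 4>2); eliminate R4.
For Bob, Delta strictly dominates Alpha on the remaining rows (R1: 5>0, R3: 8>0); eliminate Alpha.
Row R1 is eliminated: R3 beats it against every remaining column (Delta: 8>4).
Among the remaining strategies, none is strictly dominated by another pure strategy of the same player, so the elimination stops.
Surviving strategies — Alice: {R3}; Bob: {Delta}.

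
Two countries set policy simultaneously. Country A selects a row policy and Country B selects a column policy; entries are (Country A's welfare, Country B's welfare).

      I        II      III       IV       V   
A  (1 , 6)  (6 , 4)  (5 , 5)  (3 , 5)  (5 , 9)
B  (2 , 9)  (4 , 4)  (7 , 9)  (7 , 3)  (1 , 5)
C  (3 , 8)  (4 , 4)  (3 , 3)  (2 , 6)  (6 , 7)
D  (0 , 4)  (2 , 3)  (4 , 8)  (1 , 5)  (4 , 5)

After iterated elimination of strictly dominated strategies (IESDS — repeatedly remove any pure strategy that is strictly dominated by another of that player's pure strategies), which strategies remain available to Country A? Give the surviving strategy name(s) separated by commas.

A, B, C

Country A's strategy D is strictly dominated by A (I: 1>0, II: 6>2, III: 5>4, IV: 3>1, V: 5>4) and is removed.
Column II is eliminated: I beats it against every remaining row (A: 6>4, B: 9>4, C: 8>4).
Column IV is eliminated: I beats it against every remaining row (A: 6>5, B: 9>3, C: 8>6).
Among the remaining strategies, none is strictly dominated by another pure strategy of the same player, so the elimination stops.
Surviving strategies — Country A: {A, B, C}; Country B: {I, III, V}.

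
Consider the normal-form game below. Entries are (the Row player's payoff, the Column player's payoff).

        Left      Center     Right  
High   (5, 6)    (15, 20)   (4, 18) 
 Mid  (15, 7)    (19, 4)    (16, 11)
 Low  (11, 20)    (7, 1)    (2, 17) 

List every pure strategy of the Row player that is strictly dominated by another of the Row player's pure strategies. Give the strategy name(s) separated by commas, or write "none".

High, Low

Mid strictly dominates High — Left: 15>5, Center: 19>15, Right: 16>4.
Mid is not dominated — it holds its own against High at Left (15>5); Low at Left (15>11).
Mid strictly dominates Low — Left: 15>11, Center: 19>7, Right: 16>2.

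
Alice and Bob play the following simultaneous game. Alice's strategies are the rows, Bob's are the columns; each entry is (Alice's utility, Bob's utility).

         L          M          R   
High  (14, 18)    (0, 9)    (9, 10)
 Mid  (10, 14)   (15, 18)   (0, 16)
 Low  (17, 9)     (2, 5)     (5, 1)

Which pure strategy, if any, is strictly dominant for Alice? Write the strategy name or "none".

none

High fails to dominate Mid at M (0<15).
Mid fails to dominate High at L (10<14).
Low fails to dominate High at R (5<9).
No single strategy dominates all the others.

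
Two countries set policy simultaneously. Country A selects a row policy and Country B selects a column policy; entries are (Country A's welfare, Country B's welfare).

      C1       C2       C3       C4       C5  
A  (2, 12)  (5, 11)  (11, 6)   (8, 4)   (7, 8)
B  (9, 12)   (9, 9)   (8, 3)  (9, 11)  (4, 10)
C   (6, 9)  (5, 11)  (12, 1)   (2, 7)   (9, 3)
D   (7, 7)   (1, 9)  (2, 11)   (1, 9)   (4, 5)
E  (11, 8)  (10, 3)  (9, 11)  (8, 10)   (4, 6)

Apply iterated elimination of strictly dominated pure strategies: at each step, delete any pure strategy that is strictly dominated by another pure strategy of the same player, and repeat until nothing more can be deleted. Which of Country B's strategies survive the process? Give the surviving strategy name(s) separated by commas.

Column C5 is eliminated: C1 beats it against every remaining row (A: 12>8, B: 12>10, C: 9>3, D: 7>5, E: 8>6).
Row D is eliminated: B beats it against every remaining column (C1: 9>7, C2: 9>1, C3: 8>2, C4: 9>1).
Among the remaining strategies, none is strictly dominated by another pure strategy of the same player, so the elimination stops.
Surviving strategies — Country A: {A, B, C, E}; Country B: {C1, C2, C3, C4}.

C1, C2, C3, C4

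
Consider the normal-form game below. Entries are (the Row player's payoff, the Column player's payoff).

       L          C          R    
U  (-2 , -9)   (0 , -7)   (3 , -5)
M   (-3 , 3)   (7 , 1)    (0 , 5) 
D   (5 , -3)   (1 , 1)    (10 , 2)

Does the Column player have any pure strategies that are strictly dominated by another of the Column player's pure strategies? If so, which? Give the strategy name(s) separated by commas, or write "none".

L, C

L is strictly dominated by R (U: -5>-9, M: 5>3, D: 2>-3).
C is strictly dominated by R (U: -5>-7, M: 5>1, D: 2>1).
Nothing dominates R: L at U (-5>-9); C at U (-5>-7).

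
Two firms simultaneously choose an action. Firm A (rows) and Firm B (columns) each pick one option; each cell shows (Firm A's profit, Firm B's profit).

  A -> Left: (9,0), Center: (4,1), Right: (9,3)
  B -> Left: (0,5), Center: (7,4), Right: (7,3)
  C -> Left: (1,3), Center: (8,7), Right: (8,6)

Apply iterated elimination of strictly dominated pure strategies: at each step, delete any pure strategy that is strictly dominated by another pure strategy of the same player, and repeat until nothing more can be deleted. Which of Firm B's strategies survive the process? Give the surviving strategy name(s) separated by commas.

Center, Right

Firm A's strategy B is strictly dominated by C (Left: 1>0, Center: 8>7, Right: 8>7) and is removed.
Column Left is eliminated: Center beats it against every remaining row (A: 1>0, C: 7>3).
Among the remaining strategies, none is strictly dominated by another pure strategy of the same player, so the elimination stops.
Surviving strategies — Firm A: {A, C}; Firm B: {Center, Right}.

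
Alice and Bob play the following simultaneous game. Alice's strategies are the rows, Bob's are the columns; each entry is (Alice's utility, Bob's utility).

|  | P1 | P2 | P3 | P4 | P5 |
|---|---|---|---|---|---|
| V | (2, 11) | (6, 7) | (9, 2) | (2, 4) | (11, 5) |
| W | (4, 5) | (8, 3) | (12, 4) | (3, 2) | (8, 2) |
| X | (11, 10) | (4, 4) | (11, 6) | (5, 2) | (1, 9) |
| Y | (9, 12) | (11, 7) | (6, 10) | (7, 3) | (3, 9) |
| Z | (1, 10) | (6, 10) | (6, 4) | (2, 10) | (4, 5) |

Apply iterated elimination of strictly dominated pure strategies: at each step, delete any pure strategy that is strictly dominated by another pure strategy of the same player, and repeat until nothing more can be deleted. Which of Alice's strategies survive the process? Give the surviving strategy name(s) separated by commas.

For Alice, W strictly dominates Z on the remaining columns (P1: 4>1, P2: 8>6, P3: 12>6, P4: 3>2, P5: 8>4); eliminate Z.
Column P2 is eliminated: P1 beats it against every remaining row (V: 11>7, W: 5>3, X: 10>4, Y: 12>7).
For Bob, P1 strictly dominates P3 on the remaining rows (V: 11>2, W: 5>4, X: 10>6, Y: 12>10); eliminate P3.
Column P4 is eliminated: P1 beats it against every remaining row (V: 11>4, W: 5>2, X: 10>2, Y: 12>3).
Bob's strategy P5 is strictly dominated by P1 (V: 11>5, W: 5>2, X: 10>9, Y: 12>9) and is removed.
Row V is eliminated: W beats it against every remaining column (P1: 4>2).
For Alice, X strictly dominates W on the remaining columns (P1: 11>4); eliminate W.
For Alice, X strictly dominates Y on the remaining columns (P1: 11>9); eliminate Y.
Among the remaining strategies, none is strictly dominated by another pure strategy of the same player, so the elimination stops.
Surviving strategies — Alice: {X}; Bob: {P1}.

X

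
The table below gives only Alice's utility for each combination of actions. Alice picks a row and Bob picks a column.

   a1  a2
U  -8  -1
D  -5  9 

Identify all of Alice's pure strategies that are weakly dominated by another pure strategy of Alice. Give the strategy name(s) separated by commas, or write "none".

U

U: dominated, since D does at least as well everywhere (a1: -5>-8, a2: 9>-1).
Nothing dominates D: U at a1 (-5>-8).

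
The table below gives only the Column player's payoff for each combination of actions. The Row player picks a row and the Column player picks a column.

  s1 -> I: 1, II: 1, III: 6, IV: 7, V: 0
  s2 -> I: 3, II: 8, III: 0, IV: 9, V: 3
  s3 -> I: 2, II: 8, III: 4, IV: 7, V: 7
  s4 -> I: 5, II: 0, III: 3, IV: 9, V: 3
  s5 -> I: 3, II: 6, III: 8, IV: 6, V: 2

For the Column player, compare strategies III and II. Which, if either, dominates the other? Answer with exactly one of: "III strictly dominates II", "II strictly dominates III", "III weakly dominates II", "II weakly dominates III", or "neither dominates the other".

Compare III to II across each choice by the Row player: s1: 6>1, s2: 0<8, s3: 4<8, s4: 3>0, s5: 8>6.
III does better at s1, s4, s5 but worse at s2, s3; neither strategy dominates the other.

neither dominates the other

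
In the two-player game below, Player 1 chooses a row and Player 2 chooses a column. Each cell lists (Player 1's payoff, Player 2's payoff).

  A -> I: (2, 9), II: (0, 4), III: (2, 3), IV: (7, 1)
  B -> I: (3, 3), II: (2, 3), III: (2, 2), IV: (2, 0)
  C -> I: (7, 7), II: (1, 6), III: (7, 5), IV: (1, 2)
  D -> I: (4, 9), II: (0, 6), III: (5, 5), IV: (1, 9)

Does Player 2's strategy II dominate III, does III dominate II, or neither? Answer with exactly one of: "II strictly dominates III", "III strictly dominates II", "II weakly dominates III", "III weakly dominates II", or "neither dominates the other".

Compare II to III across every action of Player 1: A: 4>3, B: 3>2, C: 6>5, D: 6>5.
Every comparison favours II, so II strictly dominates III.

II strictly dominates III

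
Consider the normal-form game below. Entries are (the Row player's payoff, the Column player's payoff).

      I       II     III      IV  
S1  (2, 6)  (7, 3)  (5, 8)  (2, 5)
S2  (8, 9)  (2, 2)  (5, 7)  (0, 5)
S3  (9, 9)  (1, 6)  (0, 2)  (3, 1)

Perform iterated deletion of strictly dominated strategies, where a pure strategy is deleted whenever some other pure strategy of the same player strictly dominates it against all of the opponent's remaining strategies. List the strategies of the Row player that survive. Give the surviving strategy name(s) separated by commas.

Column II is eliminated: I beats it against every remaining row (S1: 6>3, S2: 9>2, S3: 9>6).
The Column player's strategy IV is strictly dominated by I (S1: 6>5, S2: 9>5, S3: 9>1) and is removed.
Among the remaining strategies, none is strictly dominated by another pure strategy of the same player, so the elimination stops.
Surviving strategies — the Row player: {S1, S2, S3}; the Column player: {I, III}.

S1, S2, S3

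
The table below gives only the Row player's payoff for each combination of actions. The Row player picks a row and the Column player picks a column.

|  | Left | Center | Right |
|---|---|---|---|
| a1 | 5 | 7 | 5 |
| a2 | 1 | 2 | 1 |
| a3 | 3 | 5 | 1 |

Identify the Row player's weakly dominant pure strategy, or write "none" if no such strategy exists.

a1 vs a2: Left: 5>1, Center: 7>2, Right: 5>1.
a1 vs a3: Left: 5>3, Center: 7>5, Right: 5>1.
a1 is at least as good as every other strategy against every opponent action, so it is weakly dominant.

a1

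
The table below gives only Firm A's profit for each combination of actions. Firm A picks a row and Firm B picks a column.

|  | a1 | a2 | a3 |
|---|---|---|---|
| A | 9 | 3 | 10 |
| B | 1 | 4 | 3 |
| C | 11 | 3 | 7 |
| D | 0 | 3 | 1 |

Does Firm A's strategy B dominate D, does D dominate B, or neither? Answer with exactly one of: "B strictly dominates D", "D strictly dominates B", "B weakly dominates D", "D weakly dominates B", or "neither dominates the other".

B's payoffs vs D's, by Firm B's action — a1: 1>0, a2: 4>3, a3: 3>1.
B gives a strictly higher payoff against every action of Firm B, so B strictly dominates D.

B strictly dominates D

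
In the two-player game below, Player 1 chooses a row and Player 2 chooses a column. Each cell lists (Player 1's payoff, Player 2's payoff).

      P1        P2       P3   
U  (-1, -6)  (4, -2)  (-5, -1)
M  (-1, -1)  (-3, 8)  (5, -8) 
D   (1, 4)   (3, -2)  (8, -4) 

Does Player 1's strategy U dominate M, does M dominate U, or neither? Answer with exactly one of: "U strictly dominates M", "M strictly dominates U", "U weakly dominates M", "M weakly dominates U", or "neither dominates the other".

U's payoffs vs M's, by Player 2's action — P1: -1=-1, P2: 4>-3, P3: -5<5.
U does better at P2 but worse at P3; neither strategy dominates the other.

neither dominates the other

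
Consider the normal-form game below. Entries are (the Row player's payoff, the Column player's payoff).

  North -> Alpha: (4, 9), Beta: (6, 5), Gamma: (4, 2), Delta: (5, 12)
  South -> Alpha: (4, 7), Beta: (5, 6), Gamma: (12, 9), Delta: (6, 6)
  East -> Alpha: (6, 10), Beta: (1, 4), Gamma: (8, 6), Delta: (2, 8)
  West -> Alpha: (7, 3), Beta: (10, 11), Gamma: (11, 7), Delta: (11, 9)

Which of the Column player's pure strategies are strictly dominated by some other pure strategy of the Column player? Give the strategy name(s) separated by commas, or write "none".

Alpha is not dominated — it holds its own against Beta at North (9>5); Gamma at North (9>2); Delta at South (7>6).
Nothing dominates Beta: Alpha at West (11>3); Gamma at North (5>2); Delta at South (6=6).
Nothing dominates Gamma: Alpha at South (9>7); Beta at South (9>6); Delta at South (9>6).
Delta is not dominated — it holds its own against Alpha at North (12>9); Beta at North (12>5); Gamma at North (12>2).

none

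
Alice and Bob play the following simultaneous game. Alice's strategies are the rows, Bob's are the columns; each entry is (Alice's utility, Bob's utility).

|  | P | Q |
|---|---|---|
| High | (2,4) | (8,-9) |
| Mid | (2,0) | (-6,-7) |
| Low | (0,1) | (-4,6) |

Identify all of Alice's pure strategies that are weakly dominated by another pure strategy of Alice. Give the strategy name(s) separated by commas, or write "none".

Mid, Low

Nothing dominates High: Mid at Q (8>-6); Low at P (2>0).
Mid is weakly dominated by High (P: 2=2, Q: 8>-6).
High weakly dominates Low — P: 2>0, Q: 8>-4.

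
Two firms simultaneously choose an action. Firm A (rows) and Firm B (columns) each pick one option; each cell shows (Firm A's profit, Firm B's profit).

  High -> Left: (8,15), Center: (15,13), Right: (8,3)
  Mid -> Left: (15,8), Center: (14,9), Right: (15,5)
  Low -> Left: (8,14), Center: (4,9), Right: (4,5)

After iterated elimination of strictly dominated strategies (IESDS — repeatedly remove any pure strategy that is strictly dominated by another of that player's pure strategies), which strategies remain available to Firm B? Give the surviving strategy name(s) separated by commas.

Left, Center

Firm A's strategy Low is strictly dominated by Mid (Left: 15>8, Center: 14>4, Right: 15>4) and is removed.
Firm B's strategy Right is strictly dominated by Left (High: 15>3, Mid: 8>5) and is removed.
Among the remaining strategies, none is strictly dominated by another pure strategy of the same player, so the elimination stops.
Surviving strategies — Firm A: {High, Mid}; Firm B: {Left, Center}.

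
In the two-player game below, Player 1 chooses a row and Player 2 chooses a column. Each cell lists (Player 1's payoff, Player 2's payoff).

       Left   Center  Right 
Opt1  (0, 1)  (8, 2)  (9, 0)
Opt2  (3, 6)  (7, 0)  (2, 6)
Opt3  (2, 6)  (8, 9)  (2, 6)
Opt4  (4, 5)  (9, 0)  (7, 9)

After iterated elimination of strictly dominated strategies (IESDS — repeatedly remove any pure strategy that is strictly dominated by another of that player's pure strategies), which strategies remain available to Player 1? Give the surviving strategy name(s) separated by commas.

For Player 1, Opt4 strictly dominates Opt2 on the remaining columns (Left: 4>3, Center: 9>7, Right: 7>2); eliminate Opt2.
Row Opt3 is eliminated: Opt4 beats it against every remaining column (Left: 4>2, Center: 9>8, Right: 7>2).
Among the remaining strategies, none is strictly dominated by another pure strategy of the same player, so the elimination stops.
Surviving strategies — Player 1: {Opt1, Opt4}; Player 2: {Left, Center, Right}.

Opt1, Opt4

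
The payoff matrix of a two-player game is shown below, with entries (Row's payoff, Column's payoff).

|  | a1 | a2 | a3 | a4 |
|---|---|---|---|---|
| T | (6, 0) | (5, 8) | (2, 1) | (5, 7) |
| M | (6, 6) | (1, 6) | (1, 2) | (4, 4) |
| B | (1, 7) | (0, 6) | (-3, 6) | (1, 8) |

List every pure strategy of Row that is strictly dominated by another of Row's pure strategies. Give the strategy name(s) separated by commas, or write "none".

Nothing dominates T: M at a1 (6=6); B at a1 (6>1).
Nothing dominates M: T at a1 (6=6); B at a1 (6>1).
T strictly dominates B — a1: 6>1, a2: 5>0, a3: 2>-3, a4: 5>1.

B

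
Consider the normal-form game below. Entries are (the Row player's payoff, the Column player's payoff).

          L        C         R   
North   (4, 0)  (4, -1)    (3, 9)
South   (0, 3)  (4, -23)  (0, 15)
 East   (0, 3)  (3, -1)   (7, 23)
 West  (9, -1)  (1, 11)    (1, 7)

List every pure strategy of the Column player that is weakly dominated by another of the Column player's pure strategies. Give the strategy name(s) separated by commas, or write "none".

L

L is weakly dominated by R (North: 9>0, South: 15>3, East: 23>3, West: 7>-1).
Nothing dominates C: L at West (11>-1); R at West (11>7).
Nothing dominates R: L at North (9>0); C at North (9>-1).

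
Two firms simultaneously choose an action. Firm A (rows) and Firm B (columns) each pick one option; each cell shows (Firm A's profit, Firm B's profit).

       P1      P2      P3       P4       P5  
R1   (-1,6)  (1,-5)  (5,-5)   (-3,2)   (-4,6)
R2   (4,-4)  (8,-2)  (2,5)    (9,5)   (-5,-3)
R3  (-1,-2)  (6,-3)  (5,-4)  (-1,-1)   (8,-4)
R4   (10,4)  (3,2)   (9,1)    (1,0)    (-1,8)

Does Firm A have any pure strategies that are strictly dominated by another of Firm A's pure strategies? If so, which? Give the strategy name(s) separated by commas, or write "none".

R1 is strictly dominated by R4 (P1: 10>-1, P2: 3>1, P3: 9>5, P4: 1>-3, P5: -1>-4).
Nothing dominates R2: R1 at P1 (4>-1); R3 at P1 (4>-1); R4 at P2 (8>3).
R3 is not dominated — it holds its own against R1 at P1 (-1=-1); R2 at P3 (5>2); R4 at P2 (6>3).
R4: no other strategy beats it everywhere (R1 at P1 (10>-1); R2 at P1 (10>4); R3 at P1 (10>-1)).

R1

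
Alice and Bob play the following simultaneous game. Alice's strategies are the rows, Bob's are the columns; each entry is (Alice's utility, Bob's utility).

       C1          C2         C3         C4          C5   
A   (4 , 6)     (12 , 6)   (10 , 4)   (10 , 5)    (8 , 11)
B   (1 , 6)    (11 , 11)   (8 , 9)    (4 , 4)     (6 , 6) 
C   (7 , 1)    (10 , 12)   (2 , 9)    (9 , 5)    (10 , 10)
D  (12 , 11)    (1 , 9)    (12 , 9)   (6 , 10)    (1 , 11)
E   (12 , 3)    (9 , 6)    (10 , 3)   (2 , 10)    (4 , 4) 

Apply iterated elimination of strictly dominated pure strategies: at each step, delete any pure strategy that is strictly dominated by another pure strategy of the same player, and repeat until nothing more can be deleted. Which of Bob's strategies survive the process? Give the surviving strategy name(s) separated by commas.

Alice's strategy B is strictly dominated by A (C1: 4>1, C2: 12>11, C3: 10>8, C4: 10>4, C5: 8>6) and is removed.
Bob's strategy C3 is strictly dominated by C5 (A: 11>4, C: 10>9, D: 11>9, E: 4>3) and is removed.
Among the remaining strategies, none is strictly dominated by another pure strategy of the same player, so the elimination stops.
Surviving strategies — Alice: {A, C, D, E}; Bob: {C1, C2, C4, C5}.

C1, C2, C4, C5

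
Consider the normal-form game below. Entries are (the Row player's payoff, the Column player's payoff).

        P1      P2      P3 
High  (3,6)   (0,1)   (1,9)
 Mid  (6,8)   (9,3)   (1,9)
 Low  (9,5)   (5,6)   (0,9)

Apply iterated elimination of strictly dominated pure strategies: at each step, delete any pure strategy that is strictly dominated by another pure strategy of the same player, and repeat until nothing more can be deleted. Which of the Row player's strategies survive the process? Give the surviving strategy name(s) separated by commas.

Column P1 is eliminated: P3 beats it against every remaining row (High: 9>6, Mid: 9>8, Low: 9>5).
The Row player's strategy Low is strictly dominated by Mid (P2: 9>5, P3: 1>0) and is removed.
The Column player's strategy P2 is strictly dominated by P3 (High: 9>1, Mid: 9>3) and is removed.
Among the remaining strategies, none is strictly dominated by another pure strategy of the same player, so the elimination stops.
Surviving strategies — the Row player: {High, Mid}; the Column player: {P3}.

High, Mid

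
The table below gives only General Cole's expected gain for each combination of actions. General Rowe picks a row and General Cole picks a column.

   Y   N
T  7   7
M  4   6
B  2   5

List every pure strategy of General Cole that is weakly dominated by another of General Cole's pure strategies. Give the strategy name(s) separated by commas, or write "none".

Y is weakly dominated by N (T: 7=7, M: 6>4, B: 5>2).
N is not dominated — it holds its own against Y at M (6>4).

Y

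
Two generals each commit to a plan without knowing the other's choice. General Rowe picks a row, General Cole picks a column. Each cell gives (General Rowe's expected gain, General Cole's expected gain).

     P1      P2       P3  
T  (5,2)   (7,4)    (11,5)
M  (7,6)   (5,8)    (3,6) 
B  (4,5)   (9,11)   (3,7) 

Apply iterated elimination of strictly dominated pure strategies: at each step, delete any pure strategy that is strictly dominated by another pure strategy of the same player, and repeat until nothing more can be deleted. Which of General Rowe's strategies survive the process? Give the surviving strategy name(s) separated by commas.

General Cole's strategy P1 is strictly dominated by P2 (T: 4>2, M: 8>6, B: 11>5) and is removed.
Row M is eliminated: T beats it against every remaining column (P2: 7>5, P3: 11>3).
Among the remaining strategies, none is strictly dominated by another pure strategy of the same player, so the elimination stops.
Surviving strategies — General Rowe: {T, B}; General Cole: {P2, P3}.

T, B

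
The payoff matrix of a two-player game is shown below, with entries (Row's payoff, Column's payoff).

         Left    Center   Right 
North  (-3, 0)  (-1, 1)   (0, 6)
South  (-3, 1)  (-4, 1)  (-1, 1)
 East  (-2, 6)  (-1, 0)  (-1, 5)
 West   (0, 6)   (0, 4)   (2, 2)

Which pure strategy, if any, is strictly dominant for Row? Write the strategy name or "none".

West

West vs North: Left: 0>-3, Center: 0>-1, Right: 2>0.
West vs South: Left: 0>-3, Center: 0>-4, Right: 2>-1.
West vs East: Left: 0>-2, Center: 0>-1, Right: 2>-1.
West strictly beats every other strategy against every opponent action, so it is strictly dominant.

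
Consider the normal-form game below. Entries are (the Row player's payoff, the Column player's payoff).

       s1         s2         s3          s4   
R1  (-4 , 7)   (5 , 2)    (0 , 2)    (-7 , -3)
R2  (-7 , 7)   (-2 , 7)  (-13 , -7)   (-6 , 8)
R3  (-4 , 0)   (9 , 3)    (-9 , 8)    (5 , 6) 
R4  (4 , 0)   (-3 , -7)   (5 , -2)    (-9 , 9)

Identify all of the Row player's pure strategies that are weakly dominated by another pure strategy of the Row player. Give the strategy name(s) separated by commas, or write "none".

R1: no other strategy beats it everywhere (R2 at s1 (-4>-7); R3 at s3 (0>-9); R4 at s2 (5>-3)).
R2: dominated, since R3 does at least as well everywhere (s1: -4>-7, s2: 9>-2, s3: -9>-13, s4: 5>-6).
R3: no other strategy beats it everywhere (R1 at s2 (9>5); R2 at s1 (-4>-7); R4 at s2 (9>-3)).
R4: no other strategy beats it everywhere (R1 at s1 (4>-4); R2 at s1 (4>-7); R3 at s1 (4>-4)).

R2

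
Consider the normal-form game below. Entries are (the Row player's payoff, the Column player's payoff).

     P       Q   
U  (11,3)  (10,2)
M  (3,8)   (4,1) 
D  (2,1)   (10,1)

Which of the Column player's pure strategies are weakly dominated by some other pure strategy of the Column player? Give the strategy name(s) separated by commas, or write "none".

Nothing dominates P: Q at U (3>2).
Q is weakly dominated by P (U: 3>2, M: 8>1, D: 1=1).

Q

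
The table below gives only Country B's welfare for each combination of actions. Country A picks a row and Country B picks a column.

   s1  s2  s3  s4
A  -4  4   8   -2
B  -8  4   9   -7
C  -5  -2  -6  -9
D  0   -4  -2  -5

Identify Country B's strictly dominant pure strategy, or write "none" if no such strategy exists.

s1 fails to dominate s2 at A (-4<4).
s2 fails to dominate s1 at D (-4<0).
s3 fails to dominate s1 at C (-6<-5).
s4 fails to dominate s1 at C (-9<-5).
No single strategy dominates all the others.

none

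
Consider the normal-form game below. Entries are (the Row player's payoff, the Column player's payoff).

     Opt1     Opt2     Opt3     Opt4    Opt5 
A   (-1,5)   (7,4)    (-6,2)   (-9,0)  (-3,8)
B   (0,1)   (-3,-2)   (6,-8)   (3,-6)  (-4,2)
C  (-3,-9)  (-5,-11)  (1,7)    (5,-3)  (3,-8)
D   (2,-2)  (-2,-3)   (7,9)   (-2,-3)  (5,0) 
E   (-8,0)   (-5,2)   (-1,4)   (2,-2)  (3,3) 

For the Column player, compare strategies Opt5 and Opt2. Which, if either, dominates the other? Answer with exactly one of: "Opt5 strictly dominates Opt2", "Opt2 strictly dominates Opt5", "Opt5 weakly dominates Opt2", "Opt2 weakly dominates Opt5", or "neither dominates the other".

Opt5's payoffs vs Opt2's, by the Row player's action — A: 8>4, B: 2>-2, C: -8>-11, D: 0>-3, E: 3>2.
Every comparison favours Opt5, so Opt5 strictly dominates Opt2.

Opt5 strictly dominates Opt2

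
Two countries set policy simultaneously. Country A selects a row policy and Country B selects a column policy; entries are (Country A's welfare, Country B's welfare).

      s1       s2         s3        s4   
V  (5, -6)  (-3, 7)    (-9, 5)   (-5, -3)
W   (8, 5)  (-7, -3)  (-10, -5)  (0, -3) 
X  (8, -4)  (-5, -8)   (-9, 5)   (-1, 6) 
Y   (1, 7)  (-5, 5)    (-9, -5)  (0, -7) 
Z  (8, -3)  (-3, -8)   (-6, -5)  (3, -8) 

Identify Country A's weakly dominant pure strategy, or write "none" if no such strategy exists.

Z vs V: s1: 8>5, s2: -3=-3, s3: -6>-9, s4: 3>-5.
Z vs W: s1: 8=8, s2: -3>-7, s3: -6>-10, s4: 3>0.
Z vs X: s1: 8=8, s2: -3>-5, s3: -6>-9, s4: 3>-1.
Z vs Y: s1: 8>1, s2: -3>-5, s3: -6>-9, s4: 3>0.
Z is at least as good as every other strategy against every opponent action, so it is weakly dominant.

Z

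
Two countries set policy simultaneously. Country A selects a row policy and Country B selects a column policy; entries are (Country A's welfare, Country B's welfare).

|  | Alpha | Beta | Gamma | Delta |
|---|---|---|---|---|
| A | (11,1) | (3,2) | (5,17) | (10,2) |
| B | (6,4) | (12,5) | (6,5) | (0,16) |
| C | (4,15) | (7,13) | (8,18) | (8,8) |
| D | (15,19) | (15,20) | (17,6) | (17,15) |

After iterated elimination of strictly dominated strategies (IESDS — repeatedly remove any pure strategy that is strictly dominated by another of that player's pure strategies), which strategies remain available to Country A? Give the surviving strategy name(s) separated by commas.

D

Country A's strategy A is strictly dominated by D (Alpha: 15>11, Beta: 15>3, Gamma: 17>5, Delta: 17>10) and is removed.
Country A's strategy B is strictly dominated by D (Alpha: 15>6, Beta: 15>12, Gamma: 17>6, Delta: 17>0) and is removed.
Country A's strategy C is strictly dominated by D (Alpha: 15>4, Beta: 15>7, Gamma: 17>8, Delta: 17>8) and is removed.
Country B's strategy Alpha is strictly dominated by Beta (D: 20>19) and is removed.
Column Gamma is eliminated: Beta beats it against every remaining row (D: 20>6).
Country B's strategy Delta is strictly dominated by Beta (D: 20>15) and is removed.
Among the remaining strategies, none is strictly dominated by another pure strategy of the same player, so the elimination stops.
Surviving strategies — Country A: {D}; Country B: {Beta}.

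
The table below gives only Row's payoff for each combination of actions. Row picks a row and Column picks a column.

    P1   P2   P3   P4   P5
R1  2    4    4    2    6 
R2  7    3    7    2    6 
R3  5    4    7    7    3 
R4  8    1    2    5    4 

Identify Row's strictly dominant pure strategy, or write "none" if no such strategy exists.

R1 fails to dominate R2 at P1 (2<7).
R2 fails to dominate R1 at P2 (3<4).
R3 fails to dominate R1 at P2 (4=4).
R4 fails to dominate R1 at P2 (1<4).
No single strategy dominates all the others.

none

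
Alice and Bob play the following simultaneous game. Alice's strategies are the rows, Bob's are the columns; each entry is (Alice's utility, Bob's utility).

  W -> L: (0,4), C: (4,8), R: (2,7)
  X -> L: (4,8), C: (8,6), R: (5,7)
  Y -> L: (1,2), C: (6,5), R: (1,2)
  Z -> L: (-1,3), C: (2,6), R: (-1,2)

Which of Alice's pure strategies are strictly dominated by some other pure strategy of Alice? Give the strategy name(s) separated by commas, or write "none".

W, Y, Z

W is strictly dominated by X (L: 4>0, C: 8>4, R: 5>2).
Nothing dominates X: W at L (4>0); Y at L (4>1); Z at L (4>-1).
Y is strictly dominated by X (L: 4>1, C: 8>6, R: 5>1).
Z is strictly dominated by W (L: 0>-1, C: 4>2, R: 2>-1).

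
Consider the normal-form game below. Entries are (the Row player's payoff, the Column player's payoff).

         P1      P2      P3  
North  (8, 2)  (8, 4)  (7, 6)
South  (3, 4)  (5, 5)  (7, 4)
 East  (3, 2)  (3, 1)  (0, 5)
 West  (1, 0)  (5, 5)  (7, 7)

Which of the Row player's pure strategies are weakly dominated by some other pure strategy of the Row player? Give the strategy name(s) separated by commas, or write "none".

Nothing dominates North: South at P1 (8>3); East at P1 (8>3); West at P1 (8>1).
North weakly dominates South — P1: 8>3, P2: 8>5, P3: 7=7.
East is weakly dominated by North (P1: 8>3, P2: 8>3, P3: 7>0).
West is weakly dominated by North (P1: 8>1, P2: 8>5, P3: 7=7).

South, East, West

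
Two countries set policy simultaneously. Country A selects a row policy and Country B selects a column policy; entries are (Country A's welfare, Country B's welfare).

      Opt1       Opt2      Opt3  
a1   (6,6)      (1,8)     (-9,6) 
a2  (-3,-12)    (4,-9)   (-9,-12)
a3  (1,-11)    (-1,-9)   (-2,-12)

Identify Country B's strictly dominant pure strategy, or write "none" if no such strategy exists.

Opt2 vs Opt1: a1: 8>6, a2: -9>-12, a3: -9>-11.
Opt2 vs Opt3: a1: 8>6, a2: -9>-12, a3: -9>-12.
Opt2 strictly beats every other strategy against every opponent action, so it is strictly dominant.

Opt2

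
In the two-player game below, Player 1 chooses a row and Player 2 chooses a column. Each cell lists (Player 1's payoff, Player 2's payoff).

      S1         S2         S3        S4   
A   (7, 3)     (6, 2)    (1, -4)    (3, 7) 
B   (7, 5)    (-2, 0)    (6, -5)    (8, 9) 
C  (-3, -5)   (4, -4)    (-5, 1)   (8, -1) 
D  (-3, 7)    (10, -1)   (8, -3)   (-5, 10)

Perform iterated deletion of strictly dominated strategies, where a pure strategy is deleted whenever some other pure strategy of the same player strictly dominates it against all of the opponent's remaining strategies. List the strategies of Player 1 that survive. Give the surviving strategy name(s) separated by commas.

Player 2's strategy S1 is strictly dominated by S4 (A: 7>3, B: 9>5, C: -1>-5, D: 10>7) and is removed.
For Player 2, S4 strictly dominates S2 on the remaining rows (A: 7>2, B: 9>0, C: -1>-4, D: 10>-1); eliminate S2.
For Player 1, B strictly dominates A on the remaining columns (S3: 6>1, S4: 8>3); eliminate A.
Among the remaining strategies, none is strictly dominated by another pure strategy of the same player, so the elimination stops.
Surviving strategies — Player 1: {B, C, D}; Player 2: {S3, S4}.

B, C, D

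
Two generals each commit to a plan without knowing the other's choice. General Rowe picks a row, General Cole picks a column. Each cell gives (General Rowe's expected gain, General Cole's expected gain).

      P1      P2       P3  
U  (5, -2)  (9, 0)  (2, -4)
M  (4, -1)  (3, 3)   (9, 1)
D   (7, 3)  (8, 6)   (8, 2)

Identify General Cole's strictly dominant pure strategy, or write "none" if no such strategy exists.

P2 vs P1: U: 0>-2, M: 3>-1, D: 6>3.
P2 vs P3: U: 0>-4, M: 3>1, D: 6>2.
P2 strictly beats every other strategy against every opponent action, so it is strictly dominant.

P2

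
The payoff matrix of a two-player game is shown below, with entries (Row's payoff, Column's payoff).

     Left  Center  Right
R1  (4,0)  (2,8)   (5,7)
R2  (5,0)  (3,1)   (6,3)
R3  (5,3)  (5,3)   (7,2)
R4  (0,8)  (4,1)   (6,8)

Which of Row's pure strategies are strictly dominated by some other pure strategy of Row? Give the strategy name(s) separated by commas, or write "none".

R1: dominated, since R2 does at least as well everywhere (Left: 5>4, Center: 3>2, Right: 6>5).
R2 is not dominated — it holds its own against R1 at Left (5>4); R3 at Left (5=5); R4 at Left (5>0).
R3 is not dominated — it holds its own against R1 at Left (5>4); R2 at Left (5=5); R4 at Left (5>0).
R4 is strictly dominated by R3 (Left: 5>0, Center: 5>4, Right: 7>6).

R1, R4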